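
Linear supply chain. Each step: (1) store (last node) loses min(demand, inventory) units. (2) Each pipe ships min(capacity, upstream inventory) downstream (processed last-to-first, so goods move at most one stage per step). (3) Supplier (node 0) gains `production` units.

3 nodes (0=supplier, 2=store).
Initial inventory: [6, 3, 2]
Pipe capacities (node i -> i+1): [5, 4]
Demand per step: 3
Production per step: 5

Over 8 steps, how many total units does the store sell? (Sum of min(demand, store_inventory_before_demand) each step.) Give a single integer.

Answer: 23

Derivation:
Step 1: sold=2 (running total=2) -> [6 5 3]
Step 2: sold=3 (running total=5) -> [6 6 4]
Step 3: sold=3 (running total=8) -> [6 7 5]
Step 4: sold=3 (running total=11) -> [6 8 6]
Step 5: sold=3 (running total=14) -> [6 9 7]
Step 6: sold=3 (running total=17) -> [6 10 8]
Step 7: sold=3 (running total=20) -> [6 11 9]
Step 8: sold=3 (running total=23) -> [6 12 10]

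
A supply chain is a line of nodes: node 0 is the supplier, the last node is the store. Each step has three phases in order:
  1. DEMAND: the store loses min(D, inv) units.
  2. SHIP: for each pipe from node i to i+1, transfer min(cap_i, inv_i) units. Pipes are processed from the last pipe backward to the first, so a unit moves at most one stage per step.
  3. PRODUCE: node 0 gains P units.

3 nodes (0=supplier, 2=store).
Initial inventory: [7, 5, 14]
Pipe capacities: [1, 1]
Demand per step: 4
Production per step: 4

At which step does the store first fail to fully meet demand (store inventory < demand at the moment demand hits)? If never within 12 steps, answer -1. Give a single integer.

Step 1: demand=4,sold=4 ship[1->2]=1 ship[0->1]=1 prod=4 -> [10 5 11]
Step 2: demand=4,sold=4 ship[1->2]=1 ship[0->1]=1 prod=4 -> [13 5 8]
Step 3: demand=4,sold=4 ship[1->2]=1 ship[0->1]=1 prod=4 -> [16 5 5]
Step 4: demand=4,sold=4 ship[1->2]=1 ship[0->1]=1 prod=4 -> [19 5 2]
Step 5: demand=4,sold=2 ship[1->2]=1 ship[0->1]=1 prod=4 -> [22 5 1]
Step 6: demand=4,sold=1 ship[1->2]=1 ship[0->1]=1 prod=4 -> [25 5 1]
Step 7: demand=4,sold=1 ship[1->2]=1 ship[0->1]=1 prod=4 -> [28 5 1]
Step 8: demand=4,sold=1 ship[1->2]=1 ship[0->1]=1 prod=4 -> [31 5 1]
Step 9: demand=4,sold=1 ship[1->2]=1 ship[0->1]=1 prod=4 -> [34 5 1]
Step 10: demand=4,sold=1 ship[1->2]=1 ship[0->1]=1 prod=4 -> [37 5 1]
Step 11: demand=4,sold=1 ship[1->2]=1 ship[0->1]=1 prod=4 -> [40 5 1]
Step 12: demand=4,sold=1 ship[1->2]=1 ship[0->1]=1 prod=4 -> [43 5 1]
First stockout at step 5

5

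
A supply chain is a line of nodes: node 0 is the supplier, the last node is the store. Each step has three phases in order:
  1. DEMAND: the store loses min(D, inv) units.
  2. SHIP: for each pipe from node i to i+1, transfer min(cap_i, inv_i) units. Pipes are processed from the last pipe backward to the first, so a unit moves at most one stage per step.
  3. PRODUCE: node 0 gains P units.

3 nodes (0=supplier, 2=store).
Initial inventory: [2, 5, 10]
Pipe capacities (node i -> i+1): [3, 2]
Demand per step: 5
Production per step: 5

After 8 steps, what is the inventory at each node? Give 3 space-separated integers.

Step 1: demand=5,sold=5 ship[1->2]=2 ship[0->1]=2 prod=5 -> inv=[5 5 7]
Step 2: demand=5,sold=5 ship[1->2]=2 ship[0->1]=3 prod=5 -> inv=[7 6 4]
Step 3: demand=5,sold=4 ship[1->2]=2 ship[0->1]=3 prod=5 -> inv=[9 7 2]
Step 4: demand=5,sold=2 ship[1->2]=2 ship[0->1]=3 prod=5 -> inv=[11 8 2]
Step 5: demand=5,sold=2 ship[1->2]=2 ship[0->1]=3 prod=5 -> inv=[13 9 2]
Step 6: demand=5,sold=2 ship[1->2]=2 ship[0->1]=3 prod=5 -> inv=[15 10 2]
Step 7: demand=5,sold=2 ship[1->2]=2 ship[0->1]=3 prod=5 -> inv=[17 11 2]
Step 8: demand=5,sold=2 ship[1->2]=2 ship[0->1]=3 prod=5 -> inv=[19 12 2]

19 12 2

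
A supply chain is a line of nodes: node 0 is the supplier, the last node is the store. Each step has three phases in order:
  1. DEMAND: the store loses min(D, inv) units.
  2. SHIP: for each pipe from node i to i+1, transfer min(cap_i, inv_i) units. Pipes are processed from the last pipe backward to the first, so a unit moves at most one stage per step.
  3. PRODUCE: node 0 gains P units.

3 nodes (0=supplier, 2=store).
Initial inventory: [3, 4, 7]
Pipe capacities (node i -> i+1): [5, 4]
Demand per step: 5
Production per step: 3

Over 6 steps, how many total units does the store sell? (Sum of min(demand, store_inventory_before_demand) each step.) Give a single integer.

Step 1: sold=5 (running total=5) -> [3 3 6]
Step 2: sold=5 (running total=10) -> [3 3 4]
Step 3: sold=4 (running total=14) -> [3 3 3]
Step 4: sold=3 (running total=17) -> [3 3 3]
Step 5: sold=3 (running total=20) -> [3 3 3]
Step 6: sold=3 (running total=23) -> [3 3 3]

Answer: 23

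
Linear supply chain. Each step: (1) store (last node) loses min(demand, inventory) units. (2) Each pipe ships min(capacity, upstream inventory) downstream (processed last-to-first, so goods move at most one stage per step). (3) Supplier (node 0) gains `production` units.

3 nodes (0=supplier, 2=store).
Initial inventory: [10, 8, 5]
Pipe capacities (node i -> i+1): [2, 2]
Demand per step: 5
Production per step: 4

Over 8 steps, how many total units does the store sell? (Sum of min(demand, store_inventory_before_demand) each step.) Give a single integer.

Answer: 19

Derivation:
Step 1: sold=5 (running total=5) -> [12 8 2]
Step 2: sold=2 (running total=7) -> [14 8 2]
Step 3: sold=2 (running total=9) -> [16 8 2]
Step 4: sold=2 (running total=11) -> [18 8 2]
Step 5: sold=2 (running total=13) -> [20 8 2]
Step 6: sold=2 (running total=15) -> [22 8 2]
Step 7: sold=2 (running total=17) -> [24 8 2]
Step 8: sold=2 (running total=19) -> [26 8 2]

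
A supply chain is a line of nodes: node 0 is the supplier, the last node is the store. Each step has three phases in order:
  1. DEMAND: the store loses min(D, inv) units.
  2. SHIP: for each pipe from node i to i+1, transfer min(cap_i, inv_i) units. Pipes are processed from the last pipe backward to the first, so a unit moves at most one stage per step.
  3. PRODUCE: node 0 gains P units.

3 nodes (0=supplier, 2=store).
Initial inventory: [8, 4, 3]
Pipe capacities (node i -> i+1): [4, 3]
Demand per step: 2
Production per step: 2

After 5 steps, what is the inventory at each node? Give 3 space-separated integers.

Step 1: demand=2,sold=2 ship[1->2]=3 ship[0->1]=4 prod=2 -> inv=[6 5 4]
Step 2: demand=2,sold=2 ship[1->2]=3 ship[0->1]=4 prod=2 -> inv=[4 6 5]
Step 3: demand=2,sold=2 ship[1->2]=3 ship[0->1]=4 prod=2 -> inv=[2 7 6]
Step 4: demand=2,sold=2 ship[1->2]=3 ship[0->1]=2 prod=2 -> inv=[2 6 7]
Step 5: demand=2,sold=2 ship[1->2]=3 ship[0->1]=2 prod=2 -> inv=[2 5 8]

2 5 8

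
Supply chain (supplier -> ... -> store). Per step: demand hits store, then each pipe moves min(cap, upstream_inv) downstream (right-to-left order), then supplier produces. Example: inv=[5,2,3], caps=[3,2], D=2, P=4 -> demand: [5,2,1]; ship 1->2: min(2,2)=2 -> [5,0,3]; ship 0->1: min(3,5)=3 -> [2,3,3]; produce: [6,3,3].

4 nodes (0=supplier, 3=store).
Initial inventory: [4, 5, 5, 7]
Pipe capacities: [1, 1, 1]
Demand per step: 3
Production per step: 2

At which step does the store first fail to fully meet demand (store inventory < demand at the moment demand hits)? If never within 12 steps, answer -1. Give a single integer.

Step 1: demand=3,sold=3 ship[2->3]=1 ship[1->2]=1 ship[0->1]=1 prod=2 -> [5 5 5 5]
Step 2: demand=3,sold=3 ship[2->3]=1 ship[1->2]=1 ship[0->1]=1 prod=2 -> [6 5 5 3]
Step 3: demand=3,sold=3 ship[2->3]=1 ship[1->2]=1 ship[0->1]=1 prod=2 -> [7 5 5 1]
Step 4: demand=3,sold=1 ship[2->3]=1 ship[1->2]=1 ship[0->1]=1 prod=2 -> [8 5 5 1]
Step 5: demand=3,sold=1 ship[2->3]=1 ship[1->2]=1 ship[0->1]=1 prod=2 -> [9 5 5 1]
Step 6: demand=3,sold=1 ship[2->3]=1 ship[1->2]=1 ship[0->1]=1 prod=2 -> [10 5 5 1]
Step 7: demand=3,sold=1 ship[2->3]=1 ship[1->2]=1 ship[0->1]=1 prod=2 -> [11 5 5 1]
Step 8: demand=3,sold=1 ship[2->3]=1 ship[1->2]=1 ship[0->1]=1 prod=2 -> [12 5 5 1]
Step 9: demand=3,sold=1 ship[2->3]=1 ship[1->2]=1 ship[0->1]=1 prod=2 -> [13 5 5 1]
Step 10: demand=3,sold=1 ship[2->3]=1 ship[1->2]=1 ship[0->1]=1 prod=2 -> [14 5 5 1]
Step 11: demand=3,sold=1 ship[2->3]=1 ship[1->2]=1 ship[0->1]=1 prod=2 -> [15 5 5 1]
Step 12: demand=3,sold=1 ship[2->3]=1 ship[1->2]=1 ship[0->1]=1 prod=2 -> [16 5 5 1]
First stockout at step 4

4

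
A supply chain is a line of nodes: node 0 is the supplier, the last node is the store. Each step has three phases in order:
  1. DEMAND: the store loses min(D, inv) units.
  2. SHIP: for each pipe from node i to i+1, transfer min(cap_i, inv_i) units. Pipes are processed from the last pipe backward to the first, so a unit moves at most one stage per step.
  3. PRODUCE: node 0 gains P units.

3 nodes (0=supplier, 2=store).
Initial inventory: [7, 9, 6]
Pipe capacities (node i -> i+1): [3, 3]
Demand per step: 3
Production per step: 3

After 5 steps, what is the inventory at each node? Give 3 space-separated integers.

Step 1: demand=3,sold=3 ship[1->2]=3 ship[0->1]=3 prod=3 -> inv=[7 9 6]
Step 2: demand=3,sold=3 ship[1->2]=3 ship[0->1]=3 prod=3 -> inv=[7 9 6]
Step 3: demand=3,sold=3 ship[1->2]=3 ship[0->1]=3 prod=3 -> inv=[7 9 6]
Step 4: demand=3,sold=3 ship[1->2]=3 ship[0->1]=3 prod=3 -> inv=[7 9 6]
Step 5: demand=3,sold=3 ship[1->2]=3 ship[0->1]=3 prod=3 -> inv=[7 9 6]

7 9 6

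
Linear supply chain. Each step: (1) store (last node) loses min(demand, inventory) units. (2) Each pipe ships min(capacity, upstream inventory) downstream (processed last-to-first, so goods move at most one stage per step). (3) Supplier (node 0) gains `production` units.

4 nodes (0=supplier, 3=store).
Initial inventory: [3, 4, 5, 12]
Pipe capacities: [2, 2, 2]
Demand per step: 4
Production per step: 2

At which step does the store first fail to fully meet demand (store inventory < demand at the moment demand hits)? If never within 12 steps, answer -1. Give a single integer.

Step 1: demand=4,sold=4 ship[2->3]=2 ship[1->2]=2 ship[0->1]=2 prod=2 -> [3 4 5 10]
Step 2: demand=4,sold=4 ship[2->3]=2 ship[1->2]=2 ship[0->1]=2 prod=2 -> [3 4 5 8]
Step 3: demand=4,sold=4 ship[2->3]=2 ship[1->2]=2 ship[0->1]=2 prod=2 -> [3 4 5 6]
Step 4: demand=4,sold=4 ship[2->3]=2 ship[1->2]=2 ship[0->1]=2 prod=2 -> [3 4 5 4]
Step 5: demand=4,sold=4 ship[2->3]=2 ship[1->2]=2 ship[0->1]=2 prod=2 -> [3 4 5 2]
Step 6: demand=4,sold=2 ship[2->3]=2 ship[1->2]=2 ship[0->1]=2 prod=2 -> [3 4 5 2]
Step 7: demand=4,sold=2 ship[2->3]=2 ship[1->2]=2 ship[0->1]=2 prod=2 -> [3 4 5 2]
Step 8: demand=4,sold=2 ship[2->3]=2 ship[1->2]=2 ship[0->1]=2 prod=2 -> [3 4 5 2]
Step 9: demand=4,sold=2 ship[2->3]=2 ship[1->2]=2 ship[0->1]=2 prod=2 -> [3 4 5 2]
Step 10: demand=4,sold=2 ship[2->3]=2 ship[1->2]=2 ship[0->1]=2 prod=2 -> [3 4 5 2]
Step 11: demand=4,sold=2 ship[2->3]=2 ship[1->2]=2 ship[0->1]=2 prod=2 -> [3 4 5 2]
Step 12: demand=4,sold=2 ship[2->3]=2 ship[1->2]=2 ship[0->1]=2 prod=2 -> [3 4 5 2]
First stockout at step 6

6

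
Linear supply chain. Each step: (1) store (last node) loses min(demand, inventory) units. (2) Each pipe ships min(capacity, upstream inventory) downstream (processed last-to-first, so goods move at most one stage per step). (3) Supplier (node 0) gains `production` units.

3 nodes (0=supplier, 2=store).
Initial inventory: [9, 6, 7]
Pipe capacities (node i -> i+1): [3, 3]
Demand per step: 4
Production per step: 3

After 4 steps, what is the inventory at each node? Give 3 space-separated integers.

Step 1: demand=4,sold=4 ship[1->2]=3 ship[0->1]=3 prod=3 -> inv=[9 6 6]
Step 2: demand=4,sold=4 ship[1->2]=3 ship[0->1]=3 prod=3 -> inv=[9 6 5]
Step 3: demand=4,sold=4 ship[1->2]=3 ship[0->1]=3 prod=3 -> inv=[9 6 4]
Step 4: demand=4,sold=4 ship[1->2]=3 ship[0->1]=3 prod=3 -> inv=[9 6 3]

9 6 3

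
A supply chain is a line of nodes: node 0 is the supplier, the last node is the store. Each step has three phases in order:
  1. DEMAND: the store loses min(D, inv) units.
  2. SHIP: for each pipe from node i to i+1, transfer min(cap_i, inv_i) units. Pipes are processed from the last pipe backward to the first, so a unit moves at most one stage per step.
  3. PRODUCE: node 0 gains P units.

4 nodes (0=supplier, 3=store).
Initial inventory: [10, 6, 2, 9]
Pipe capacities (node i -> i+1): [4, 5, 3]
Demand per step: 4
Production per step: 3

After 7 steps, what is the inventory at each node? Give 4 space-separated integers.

Step 1: demand=4,sold=4 ship[2->3]=2 ship[1->2]=5 ship[0->1]=4 prod=3 -> inv=[9 5 5 7]
Step 2: demand=4,sold=4 ship[2->3]=3 ship[1->2]=5 ship[0->1]=4 prod=3 -> inv=[8 4 7 6]
Step 3: demand=4,sold=4 ship[2->3]=3 ship[1->2]=4 ship[0->1]=4 prod=3 -> inv=[7 4 8 5]
Step 4: demand=4,sold=4 ship[2->3]=3 ship[1->2]=4 ship[0->1]=4 prod=3 -> inv=[6 4 9 4]
Step 5: demand=4,sold=4 ship[2->3]=3 ship[1->2]=4 ship[0->1]=4 prod=3 -> inv=[5 4 10 3]
Step 6: demand=4,sold=3 ship[2->3]=3 ship[1->2]=4 ship[0->1]=4 prod=3 -> inv=[4 4 11 3]
Step 7: demand=4,sold=3 ship[2->3]=3 ship[1->2]=4 ship[0->1]=4 prod=3 -> inv=[3 4 12 3]

3 4 12 3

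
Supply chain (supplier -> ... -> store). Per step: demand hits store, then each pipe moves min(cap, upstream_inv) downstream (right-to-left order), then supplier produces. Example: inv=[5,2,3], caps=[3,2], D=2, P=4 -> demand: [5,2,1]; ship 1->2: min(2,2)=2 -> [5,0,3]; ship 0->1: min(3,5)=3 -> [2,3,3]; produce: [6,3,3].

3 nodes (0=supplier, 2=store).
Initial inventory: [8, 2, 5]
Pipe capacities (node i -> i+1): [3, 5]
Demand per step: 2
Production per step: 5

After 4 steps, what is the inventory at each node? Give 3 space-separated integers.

Step 1: demand=2,sold=2 ship[1->2]=2 ship[0->1]=3 prod=5 -> inv=[10 3 5]
Step 2: demand=2,sold=2 ship[1->2]=3 ship[0->1]=3 prod=5 -> inv=[12 3 6]
Step 3: demand=2,sold=2 ship[1->2]=3 ship[0->1]=3 prod=5 -> inv=[14 3 7]
Step 4: demand=2,sold=2 ship[1->2]=3 ship[0->1]=3 prod=5 -> inv=[16 3 8]

16 3 8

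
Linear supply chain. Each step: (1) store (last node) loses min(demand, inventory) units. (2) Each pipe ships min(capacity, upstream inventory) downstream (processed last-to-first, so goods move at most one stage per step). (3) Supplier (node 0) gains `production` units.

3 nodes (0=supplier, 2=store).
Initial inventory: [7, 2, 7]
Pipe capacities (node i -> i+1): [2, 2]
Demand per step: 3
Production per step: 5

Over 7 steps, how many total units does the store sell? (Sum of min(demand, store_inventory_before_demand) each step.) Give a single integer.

Answer: 19

Derivation:
Step 1: sold=3 (running total=3) -> [10 2 6]
Step 2: sold=3 (running total=6) -> [13 2 5]
Step 3: sold=3 (running total=9) -> [16 2 4]
Step 4: sold=3 (running total=12) -> [19 2 3]
Step 5: sold=3 (running total=15) -> [22 2 2]
Step 6: sold=2 (running total=17) -> [25 2 2]
Step 7: sold=2 (running total=19) -> [28 2 2]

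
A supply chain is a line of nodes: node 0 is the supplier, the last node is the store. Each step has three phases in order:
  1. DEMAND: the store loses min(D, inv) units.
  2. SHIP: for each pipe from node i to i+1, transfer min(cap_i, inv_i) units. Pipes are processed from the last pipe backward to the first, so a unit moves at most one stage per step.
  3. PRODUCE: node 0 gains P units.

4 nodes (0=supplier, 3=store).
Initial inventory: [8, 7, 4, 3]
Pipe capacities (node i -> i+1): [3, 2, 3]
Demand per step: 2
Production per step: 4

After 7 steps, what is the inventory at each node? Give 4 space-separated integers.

Step 1: demand=2,sold=2 ship[2->3]=3 ship[1->2]=2 ship[0->1]=3 prod=4 -> inv=[9 8 3 4]
Step 2: demand=2,sold=2 ship[2->3]=3 ship[1->2]=2 ship[0->1]=3 prod=4 -> inv=[10 9 2 5]
Step 3: demand=2,sold=2 ship[2->3]=2 ship[1->2]=2 ship[0->1]=3 prod=4 -> inv=[11 10 2 5]
Step 4: demand=2,sold=2 ship[2->3]=2 ship[1->2]=2 ship[0->1]=3 prod=4 -> inv=[12 11 2 5]
Step 5: demand=2,sold=2 ship[2->3]=2 ship[1->2]=2 ship[0->1]=3 prod=4 -> inv=[13 12 2 5]
Step 6: demand=2,sold=2 ship[2->3]=2 ship[1->2]=2 ship[0->1]=3 prod=4 -> inv=[14 13 2 5]
Step 7: demand=2,sold=2 ship[2->3]=2 ship[1->2]=2 ship[0->1]=3 prod=4 -> inv=[15 14 2 5]

15 14 2 5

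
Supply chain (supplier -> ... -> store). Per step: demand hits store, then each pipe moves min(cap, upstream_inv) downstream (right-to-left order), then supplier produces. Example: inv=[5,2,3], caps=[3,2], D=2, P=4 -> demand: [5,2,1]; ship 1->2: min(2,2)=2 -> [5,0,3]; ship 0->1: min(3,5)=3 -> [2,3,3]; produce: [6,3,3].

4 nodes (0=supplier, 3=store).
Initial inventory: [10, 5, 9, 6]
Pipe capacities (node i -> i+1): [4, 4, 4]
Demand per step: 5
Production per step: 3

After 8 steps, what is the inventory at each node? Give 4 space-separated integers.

Step 1: demand=5,sold=5 ship[2->3]=4 ship[1->2]=4 ship[0->1]=4 prod=3 -> inv=[9 5 9 5]
Step 2: demand=5,sold=5 ship[2->3]=4 ship[1->2]=4 ship[0->1]=4 prod=3 -> inv=[8 5 9 4]
Step 3: demand=5,sold=4 ship[2->3]=4 ship[1->2]=4 ship[0->1]=4 prod=3 -> inv=[7 5 9 4]
Step 4: demand=5,sold=4 ship[2->3]=4 ship[1->2]=4 ship[0->1]=4 prod=3 -> inv=[6 5 9 4]
Step 5: demand=5,sold=4 ship[2->3]=4 ship[1->2]=4 ship[0->1]=4 prod=3 -> inv=[5 5 9 4]
Step 6: demand=5,sold=4 ship[2->3]=4 ship[1->2]=4 ship[0->1]=4 prod=3 -> inv=[4 5 9 4]
Step 7: demand=5,sold=4 ship[2->3]=4 ship[1->2]=4 ship[0->1]=4 prod=3 -> inv=[3 5 9 4]
Step 8: demand=5,sold=4 ship[2->3]=4 ship[1->2]=4 ship[0->1]=3 prod=3 -> inv=[3 4 9 4]

3 4 9 4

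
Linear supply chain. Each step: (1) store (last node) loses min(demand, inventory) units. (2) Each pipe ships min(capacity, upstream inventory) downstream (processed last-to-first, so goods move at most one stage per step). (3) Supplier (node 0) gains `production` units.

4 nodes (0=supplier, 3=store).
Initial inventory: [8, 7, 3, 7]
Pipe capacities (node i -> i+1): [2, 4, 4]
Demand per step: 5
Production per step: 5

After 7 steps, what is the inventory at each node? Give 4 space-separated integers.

Step 1: demand=5,sold=5 ship[2->3]=3 ship[1->2]=4 ship[0->1]=2 prod=5 -> inv=[11 5 4 5]
Step 2: demand=5,sold=5 ship[2->3]=4 ship[1->2]=4 ship[0->1]=2 prod=5 -> inv=[14 3 4 4]
Step 3: demand=5,sold=4 ship[2->3]=4 ship[1->2]=3 ship[0->1]=2 prod=5 -> inv=[17 2 3 4]
Step 4: demand=5,sold=4 ship[2->3]=3 ship[1->2]=2 ship[0->1]=2 prod=5 -> inv=[20 2 2 3]
Step 5: demand=5,sold=3 ship[2->3]=2 ship[1->2]=2 ship[0->1]=2 prod=5 -> inv=[23 2 2 2]
Step 6: demand=5,sold=2 ship[2->3]=2 ship[1->2]=2 ship[0->1]=2 prod=5 -> inv=[26 2 2 2]
Step 7: demand=5,sold=2 ship[2->3]=2 ship[1->2]=2 ship[0->1]=2 prod=5 -> inv=[29 2 2 2]

29 2 2 2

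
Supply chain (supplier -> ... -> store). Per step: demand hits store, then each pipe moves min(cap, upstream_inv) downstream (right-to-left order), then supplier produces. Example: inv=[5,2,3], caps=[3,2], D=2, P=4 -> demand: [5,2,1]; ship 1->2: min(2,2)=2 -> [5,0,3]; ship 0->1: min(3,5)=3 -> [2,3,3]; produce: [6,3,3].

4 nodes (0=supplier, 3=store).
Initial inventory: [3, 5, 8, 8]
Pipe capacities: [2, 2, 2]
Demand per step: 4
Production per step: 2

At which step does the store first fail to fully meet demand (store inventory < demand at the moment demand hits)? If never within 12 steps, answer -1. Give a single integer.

Step 1: demand=4,sold=4 ship[2->3]=2 ship[1->2]=2 ship[0->1]=2 prod=2 -> [3 5 8 6]
Step 2: demand=4,sold=4 ship[2->3]=2 ship[1->2]=2 ship[0->1]=2 prod=2 -> [3 5 8 4]
Step 3: demand=4,sold=4 ship[2->3]=2 ship[1->2]=2 ship[0->1]=2 prod=2 -> [3 5 8 2]
Step 4: demand=4,sold=2 ship[2->3]=2 ship[1->2]=2 ship[0->1]=2 prod=2 -> [3 5 8 2]
Step 5: demand=4,sold=2 ship[2->3]=2 ship[1->2]=2 ship[0->1]=2 prod=2 -> [3 5 8 2]
Step 6: demand=4,sold=2 ship[2->3]=2 ship[1->2]=2 ship[0->1]=2 prod=2 -> [3 5 8 2]
Step 7: demand=4,sold=2 ship[2->3]=2 ship[1->2]=2 ship[0->1]=2 prod=2 -> [3 5 8 2]
Step 8: demand=4,sold=2 ship[2->3]=2 ship[1->2]=2 ship[0->1]=2 prod=2 -> [3 5 8 2]
Step 9: demand=4,sold=2 ship[2->3]=2 ship[1->2]=2 ship[0->1]=2 prod=2 -> [3 5 8 2]
Step 10: demand=4,sold=2 ship[2->3]=2 ship[1->2]=2 ship[0->1]=2 prod=2 -> [3 5 8 2]
Step 11: demand=4,sold=2 ship[2->3]=2 ship[1->2]=2 ship[0->1]=2 prod=2 -> [3 5 8 2]
Step 12: demand=4,sold=2 ship[2->3]=2 ship[1->2]=2 ship[0->1]=2 prod=2 -> [3 5 8 2]
First stockout at step 4

4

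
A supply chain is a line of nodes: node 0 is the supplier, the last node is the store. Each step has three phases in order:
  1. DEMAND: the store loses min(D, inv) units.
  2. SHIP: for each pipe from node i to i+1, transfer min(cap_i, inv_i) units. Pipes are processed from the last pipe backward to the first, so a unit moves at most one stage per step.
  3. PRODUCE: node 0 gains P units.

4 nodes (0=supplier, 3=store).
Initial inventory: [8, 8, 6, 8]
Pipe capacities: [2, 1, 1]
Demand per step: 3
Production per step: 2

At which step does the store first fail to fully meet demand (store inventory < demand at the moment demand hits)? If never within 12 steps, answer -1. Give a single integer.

Step 1: demand=3,sold=3 ship[2->3]=1 ship[1->2]=1 ship[0->1]=2 prod=2 -> [8 9 6 6]
Step 2: demand=3,sold=3 ship[2->3]=1 ship[1->2]=1 ship[0->1]=2 prod=2 -> [8 10 6 4]
Step 3: demand=3,sold=3 ship[2->3]=1 ship[1->2]=1 ship[0->1]=2 prod=2 -> [8 11 6 2]
Step 4: demand=3,sold=2 ship[2->3]=1 ship[1->2]=1 ship[0->1]=2 prod=2 -> [8 12 6 1]
Step 5: demand=3,sold=1 ship[2->3]=1 ship[1->2]=1 ship[0->1]=2 prod=2 -> [8 13 6 1]
Step 6: demand=3,sold=1 ship[2->3]=1 ship[1->2]=1 ship[0->1]=2 prod=2 -> [8 14 6 1]
Step 7: demand=3,sold=1 ship[2->3]=1 ship[1->2]=1 ship[0->1]=2 prod=2 -> [8 15 6 1]
Step 8: demand=3,sold=1 ship[2->3]=1 ship[1->2]=1 ship[0->1]=2 prod=2 -> [8 16 6 1]
Step 9: demand=3,sold=1 ship[2->3]=1 ship[1->2]=1 ship[0->1]=2 prod=2 -> [8 17 6 1]
Step 10: demand=3,sold=1 ship[2->3]=1 ship[1->2]=1 ship[0->1]=2 prod=2 -> [8 18 6 1]
Step 11: demand=3,sold=1 ship[2->3]=1 ship[1->2]=1 ship[0->1]=2 prod=2 -> [8 19 6 1]
Step 12: demand=3,sold=1 ship[2->3]=1 ship[1->2]=1 ship[0->1]=2 prod=2 -> [8 20 6 1]
First stockout at step 4

4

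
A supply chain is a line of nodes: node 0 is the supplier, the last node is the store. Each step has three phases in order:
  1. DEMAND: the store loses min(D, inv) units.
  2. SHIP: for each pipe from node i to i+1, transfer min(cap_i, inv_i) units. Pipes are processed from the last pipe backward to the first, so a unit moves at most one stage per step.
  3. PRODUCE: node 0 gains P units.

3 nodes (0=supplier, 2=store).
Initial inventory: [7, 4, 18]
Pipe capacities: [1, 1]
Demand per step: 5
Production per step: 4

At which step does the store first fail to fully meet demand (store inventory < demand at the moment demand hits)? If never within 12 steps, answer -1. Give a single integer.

Step 1: demand=5,sold=5 ship[1->2]=1 ship[0->1]=1 prod=4 -> [10 4 14]
Step 2: demand=5,sold=5 ship[1->2]=1 ship[0->1]=1 prod=4 -> [13 4 10]
Step 3: demand=5,sold=5 ship[1->2]=1 ship[0->1]=1 prod=4 -> [16 4 6]
Step 4: demand=5,sold=5 ship[1->2]=1 ship[0->1]=1 prod=4 -> [19 4 2]
Step 5: demand=5,sold=2 ship[1->2]=1 ship[0->1]=1 prod=4 -> [22 4 1]
Step 6: demand=5,sold=1 ship[1->2]=1 ship[0->1]=1 prod=4 -> [25 4 1]
Step 7: demand=5,sold=1 ship[1->2]=1 ship[0->1]=1 prod=4 -> [28 4 1]
Step 8: demand=5,sold=1 ship[1->2]=1 ship[0->1]=1 prod=4 -> [31 4 1]
Step 9: demand=5,sold=1 ship[1->2]=1 ship[0->1]=1 prod=4 -> [34 4 1]
Step 10: demand=5,sold=1 ship[1->2]=1 ship[0->1]=1 prod=4 -> [37 4 1]
Step 11: demand=5,sold=1 ship[1->2]=1 ship[0->1]=1 prod=4 -> [40 4 1]
Step 12: demand=5,sold=1 ship[1->2]=1 ship[0->1]=1 prod=4 -> [43 4 1]
First stockout at step 5

5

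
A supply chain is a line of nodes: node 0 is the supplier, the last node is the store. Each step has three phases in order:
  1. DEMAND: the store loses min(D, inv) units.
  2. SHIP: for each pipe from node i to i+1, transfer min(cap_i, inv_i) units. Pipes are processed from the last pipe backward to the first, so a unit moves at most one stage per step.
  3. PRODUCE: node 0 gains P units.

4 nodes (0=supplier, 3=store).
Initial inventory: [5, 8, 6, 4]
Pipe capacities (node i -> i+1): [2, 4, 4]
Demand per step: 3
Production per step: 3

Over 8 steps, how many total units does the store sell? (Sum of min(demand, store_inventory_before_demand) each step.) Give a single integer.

Step 1: sold=3 (running total=3) -> [6 6 6 5]
Step 2: sold=3 (running total=6) -> [7 4 6 6]
Step 3: sold=3 (running total=9) -> [8 2 6 7]
Step 4: sold=3 (running total=12) -> [9 2 4 8]
Step 5: sold=3 (running total=15) -> [10 2 2 9]
Step 6: sold=3 (running total=18) -> [11 2 2 8]
Step 7: sold=3 (running total=21) -> [12 2 2 7]
Step 8: sold=3 (running total=24) -> [13 2 2 6]

Answer: 24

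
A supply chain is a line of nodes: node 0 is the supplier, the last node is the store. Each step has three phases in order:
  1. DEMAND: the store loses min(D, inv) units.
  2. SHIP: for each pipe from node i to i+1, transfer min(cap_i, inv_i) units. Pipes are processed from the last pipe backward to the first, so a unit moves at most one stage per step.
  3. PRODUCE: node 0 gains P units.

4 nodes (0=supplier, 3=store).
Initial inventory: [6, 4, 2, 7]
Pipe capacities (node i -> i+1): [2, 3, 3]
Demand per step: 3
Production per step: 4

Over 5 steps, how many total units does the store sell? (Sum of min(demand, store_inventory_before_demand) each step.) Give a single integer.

Step 1: sold=3 (running total=3) -> [8 3 3 6]
Step 2: sold=3 (running total=6) -> [10 2 3 6]
Step 3: sold=3 (running total=9) -> [12 2 2 6]
Step 4: sold=3 (running total=12) -> [14 2 2 5]
Step 5: sold=3 (running total=15) -> [16 2 2 4]

Answer: 15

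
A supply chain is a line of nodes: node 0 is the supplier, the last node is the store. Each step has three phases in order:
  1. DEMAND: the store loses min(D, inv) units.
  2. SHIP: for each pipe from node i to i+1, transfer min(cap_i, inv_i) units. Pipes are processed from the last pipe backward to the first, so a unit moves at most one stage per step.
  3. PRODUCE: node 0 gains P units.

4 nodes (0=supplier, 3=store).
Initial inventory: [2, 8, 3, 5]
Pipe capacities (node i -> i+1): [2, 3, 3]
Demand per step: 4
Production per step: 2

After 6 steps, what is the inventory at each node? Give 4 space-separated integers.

Step 1: demand=4,sold=4 ship[2->3]=3 ship[1->2]=3 ship[0->1]=2 prod=2 -> inv=[2 7 3 4]
Step 2: demand=4,sold=4 ship[2->3]=3 ship[1->2]=3 ship[0->1]=2 prod=2 -> inv=[2 6 3 3]
Step 3: demand=4,sold=3 ship[2->3]=3 ship[1->2]=3 ship[0->1]=2 prod=2 -> inv=[2 5 3 3]
Step 4: demand=4,sold=3 ship[2->3]=3 ship[1->2]=3 ship[0->1]=2 prod=2 -> inv=[2 4 3 3]
Step 5: demand=4,sold=3 ship[2->3]=3 ship[1->2]=3 ship[0->1]=2 prod=2 -> inv=[2 3 3 3]
Step 6: demand=4,sold=3 ship[2->3]=3 ship[1->2]=3 ship[0->1]=2 prod=2 -> inv=[2 2 3 3]

2 2 3 3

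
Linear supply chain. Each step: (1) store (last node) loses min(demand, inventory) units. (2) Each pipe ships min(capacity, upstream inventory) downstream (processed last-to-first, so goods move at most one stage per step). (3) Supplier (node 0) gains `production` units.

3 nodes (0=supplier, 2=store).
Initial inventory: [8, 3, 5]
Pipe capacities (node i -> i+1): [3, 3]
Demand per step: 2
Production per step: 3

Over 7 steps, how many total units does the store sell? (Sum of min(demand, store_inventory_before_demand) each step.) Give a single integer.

Step 1: sold=2 (running total=2) -> [8 3 6]
Step 2: sold=2 (running total=4) -> [8 3 7]
Step 3: sold=2 (running total=6) -> [8 3 8]
Step 4: sold=2 (running total=8) -> [8 3 9]
Step 5: sold=2 (running total=10) -> [8 3 10]
Step 6: sold=2 (running total=12) -> [8 3 11]
Step 7: sold=2 (running total=14) -> [8 3 12]

Answer: 14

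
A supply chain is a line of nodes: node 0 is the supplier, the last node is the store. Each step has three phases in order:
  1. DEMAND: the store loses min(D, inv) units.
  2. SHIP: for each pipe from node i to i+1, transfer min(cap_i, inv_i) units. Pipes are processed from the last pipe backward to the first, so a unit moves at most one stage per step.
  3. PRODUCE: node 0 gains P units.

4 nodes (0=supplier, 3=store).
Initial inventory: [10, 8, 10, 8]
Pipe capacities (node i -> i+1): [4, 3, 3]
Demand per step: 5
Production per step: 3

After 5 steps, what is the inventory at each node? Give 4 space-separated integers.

Step 1: demand=5,sold=5 ship[2->3]=3 ship[1->2]=3 ship[0->1]=4 prod=3 -> inv=[9 9 10 6]
Step 2: demand=5,sold=5 ship[2->3]=3 ship[1->2]=3 ship[0->1]=4 prod=3 -> inv=[8 10 10 4]
Step 3: demand=5,sold=4 ship[2->3]=3 ship[1->2]=3 ship[0->1]=4 prod=3 -> inv=[7 11 10 3]
Step 4: demand=5,sold=3 ship[2->3]=3 ship[1->2]=3 ship[0->1]=4 prod=3 -> inv=[6 12 10 3]
Step 5: demand=5,sold=3 ship[2->3]=3 ship[1->2]=3 ship[0->1]=4 prod=3 -> inv=[5 13 10 3]

5 13 10 3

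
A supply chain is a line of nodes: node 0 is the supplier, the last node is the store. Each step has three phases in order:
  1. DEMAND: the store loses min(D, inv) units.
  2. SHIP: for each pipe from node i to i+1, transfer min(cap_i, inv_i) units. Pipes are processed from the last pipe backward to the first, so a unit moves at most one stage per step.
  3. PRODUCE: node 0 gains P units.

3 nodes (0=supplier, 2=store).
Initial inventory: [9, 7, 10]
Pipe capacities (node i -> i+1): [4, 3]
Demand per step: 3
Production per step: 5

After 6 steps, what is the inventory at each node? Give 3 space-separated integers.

Step 1: demand=3,sold=3 ship[1->2]=3 ship[0->1]=4 prod=5 -> inv=[10 8 10]
Step 2: demand=3,sold=3 ship[1->2]=3 ship[0->1]=4 prod=5 -> inv=[11 9 10]
Step 3: demand=3,sold=3 ship[1->2]=3 ship[0->1]=4 prod=5 -> inv=[12 10 10]
Step 4: demand=3,sold=3 ship[1->2]=3 ship[0->1]=4 prod=5 -> inv=[13 11 10]
Step 5: demand=3,sold=3 ship[1->2]=3 ship[0->1]=4 prod=5 -> inv=[14 12 10]
Step 6: demand=3,sold=3 ship[1->2]=3 ship[0->1]=4 prod=5 -> inv=[15 13 10]

15 13 10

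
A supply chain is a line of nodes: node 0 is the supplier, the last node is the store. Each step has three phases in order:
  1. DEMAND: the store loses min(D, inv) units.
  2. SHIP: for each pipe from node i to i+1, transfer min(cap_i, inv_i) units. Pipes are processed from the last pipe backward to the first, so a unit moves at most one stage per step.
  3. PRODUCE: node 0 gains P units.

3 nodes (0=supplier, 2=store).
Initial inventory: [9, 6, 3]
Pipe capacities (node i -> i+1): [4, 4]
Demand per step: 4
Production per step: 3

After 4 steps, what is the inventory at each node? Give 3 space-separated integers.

Step 1: demand=4,sold=3 ship[1->2]=4 ship[0->1]=4 prod=3 -> inv=[8 6 4]
Step 2: demand=4,sold=4 ship[1->2]=4 ship[0->1]=4 prod=3 -> inv=[7 6 4]
Step 3: demand=4,sold=4 ship[1->2]=4 ship[0->1]=4 prod=3 -> inv=[6 6 4]
Step 4: demand=4,sold=4 ship[1->2]=4 ship[0->1]=4 prod=3 -> inv=[5 6 4]

5 6 4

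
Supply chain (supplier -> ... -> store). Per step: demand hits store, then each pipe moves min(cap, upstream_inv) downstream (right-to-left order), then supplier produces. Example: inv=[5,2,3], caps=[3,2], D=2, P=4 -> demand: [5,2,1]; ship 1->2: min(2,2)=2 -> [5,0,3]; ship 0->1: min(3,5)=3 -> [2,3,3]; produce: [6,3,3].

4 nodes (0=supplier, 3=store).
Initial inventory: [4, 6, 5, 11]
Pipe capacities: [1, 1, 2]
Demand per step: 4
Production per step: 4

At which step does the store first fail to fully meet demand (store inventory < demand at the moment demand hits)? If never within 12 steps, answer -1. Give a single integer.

Step 1: demand=4,sold=4 ship[2->3]=2 ship[1->2]=1 ship[0->1]=1 prod=4 -> [7 6 4 9]
Step 2: demand=4,sold=4 ship[2->3]=2 ship[1->2]=1 ship[0->1]=1 prod=4 -> [10 6 3 7]
Step 3: demand=4,sold=4 ship[2->3]=2 ship[1->2]=1 ship[0->1]=1 prod=4 -> [13 6 2 5]
Step 4: demand=4,sold=4 ship[2->3]=2 ship[1->2]=1 ship[0->1]=1 prod=4 -> [16 6 1 3]
Step 5: demand=4,sold=3 ship[2->3]=1 ship[1->2]=1 ship[0->1]=1 prod=4 -> [19 6 1 1]
Step 6: demand=4,sold=1 ship[2->3]=1 ship[1->2]=1 ship[0->1]=1 prod=4 -> [22 6 1 1]
Step 7: demand=4,sold=1 ship[2->3]=1 ship[1->2]=1 ship[0->1]=1 prod=4 -> [25 6 1 1]
Step 8: demand=4,sold=1 ship[2->3]=1 ship[1->2]=1 ship[0->1]=1 prod=4 -> [28 6 1 1]
Step 9: demand=4,sold=1 ship[2->3]=1 ship[1->2]=1 ship[0->1]=1 prod=4 -> [31 6 1 1]
Step 10: demand=4,sold=1 ship[2->3]=1 ship[1->2]=1 ship[0->1]=1 prod=4 -> [34 6 1 1]
Step 11: demand=4,sold=1 ship[2->3]=1 ship[1->2]=1 ship[0->1]=1 prod=4 -> [37 6 1 1]
Step 12: demand=4,sold=1 ship[2->3]=1 ship[1->2]=1 ship[0->1]=1 prod=4 -> [40 6 1 1]
First stockout at step 5

5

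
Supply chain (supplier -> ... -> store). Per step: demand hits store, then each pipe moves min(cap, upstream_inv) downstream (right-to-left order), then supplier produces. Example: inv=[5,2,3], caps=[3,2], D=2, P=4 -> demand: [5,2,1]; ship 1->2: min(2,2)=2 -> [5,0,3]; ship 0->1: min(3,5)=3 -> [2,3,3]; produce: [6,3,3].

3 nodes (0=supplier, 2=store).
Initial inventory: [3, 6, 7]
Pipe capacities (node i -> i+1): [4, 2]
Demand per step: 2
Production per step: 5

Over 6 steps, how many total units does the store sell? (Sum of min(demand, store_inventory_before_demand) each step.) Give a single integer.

Answer: 12

Derivation:
Step 1: sold=2 (running total=2) -> [5 7 7]
Step 2: sold=2 (running total=4) -> [6 9 7]
Step 3: sold=2 (running total=6) -> [7 11 7]
Step 4: sold=2 (running total=8) -> [8 13 7]
Step 5: sold=2 (running total=10) -> [9 15 7]
Step 6: sold=2 (running total=12) -> [10 17 7]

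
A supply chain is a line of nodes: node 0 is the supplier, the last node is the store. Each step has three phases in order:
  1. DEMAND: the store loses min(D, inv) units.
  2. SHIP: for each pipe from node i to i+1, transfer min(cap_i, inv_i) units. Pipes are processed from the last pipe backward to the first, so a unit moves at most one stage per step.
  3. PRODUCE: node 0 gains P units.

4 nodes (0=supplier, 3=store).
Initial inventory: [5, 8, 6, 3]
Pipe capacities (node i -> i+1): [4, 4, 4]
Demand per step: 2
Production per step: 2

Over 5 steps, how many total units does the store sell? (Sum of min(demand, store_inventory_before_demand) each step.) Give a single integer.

Step 1: sold=2 (running total=2) -> [3 8 6 5]
Step 2: sold=2 (running total=4) -> [2 7 6 7]
Step 3: sold=2 (running total=6) -> [2 5 6 9]
Step 4: sold=2 (running total=8) -> [2 3 6 11]
Step 5: sold=2 (running total=10) -> [2 2 5 13]

Answer: 10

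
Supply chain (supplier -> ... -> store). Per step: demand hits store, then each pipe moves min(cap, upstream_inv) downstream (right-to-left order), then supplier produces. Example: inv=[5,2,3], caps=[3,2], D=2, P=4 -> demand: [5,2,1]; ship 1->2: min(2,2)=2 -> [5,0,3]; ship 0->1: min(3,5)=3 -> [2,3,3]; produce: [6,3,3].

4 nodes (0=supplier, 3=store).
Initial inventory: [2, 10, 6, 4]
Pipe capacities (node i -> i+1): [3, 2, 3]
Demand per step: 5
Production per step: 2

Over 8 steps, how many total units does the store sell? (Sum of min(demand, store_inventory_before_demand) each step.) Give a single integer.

Answer: 22

Derivation:
Step 1: sold=4 (running total=4) -> [2 10 5 3]
Step 2: sold=3 (running total=7) -> [2 10 4 3]
Step 3: sold=3 (running total=10) -> [2 10 3 3]
Step 4: sold=3 (running total=13) -> [2 10 2 3]
Step 5: sold=3 (running total=16) -> [2 10 2 2]
Step 6: sold=2 (running total=18) -> [2 10 2 2]
Step 7: sold=2 (running total=20) -> [2 10 2 2]
Step 8: sold=2 (running total=22) -> [2 10 2 2]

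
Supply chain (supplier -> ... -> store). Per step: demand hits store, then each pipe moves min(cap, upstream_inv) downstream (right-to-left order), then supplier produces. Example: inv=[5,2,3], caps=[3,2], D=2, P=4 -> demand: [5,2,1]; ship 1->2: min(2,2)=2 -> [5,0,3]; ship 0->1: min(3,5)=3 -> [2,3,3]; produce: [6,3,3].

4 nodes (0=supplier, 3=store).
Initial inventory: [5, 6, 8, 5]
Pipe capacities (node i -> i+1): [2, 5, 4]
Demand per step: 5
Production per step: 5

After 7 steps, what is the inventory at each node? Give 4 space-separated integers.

Step 1: demand=5,sold=5 ship[2->3]=4 ship[1->2]=5 ship[0->1]=2 prod=5 -> inv=[8 3 9 4]
Step 2: demand=5,sold=4 ship[2->3]=4 ship[1->2]=3 ship[0->1]=2 prod=5 -> inv=[11 2 8 4]
Step 3: demand=5,sold=4 ship[2->3]=4 ship[1->2]=2 ship[0->1]=2 prod=5 -> inv=[14 2 6 4]
Step 4: demand=5,sold=4 ship[2->3]=4 ship[1->2]=2 ship[0->1]=2 prod=5 -> inv=[17 2 4 4]
Step 5: demand=5,sold=4 ship[2->3]=4 ship[1->2]=2 ship[0->1]=2 prod=5 -> inv=[20 2 2 4]
Step 6: demand=5,sold=4 ship[2->3]=2 ship[1->2]=2 ship[0->1]=2 prod=5 -> inv=[23 2 2 2]
Step 7: demand=5,sold=2 ship[2->3]=2 ship[1->2]=2 ship[0->1]=2 prod=5 -> inv=[26 2 2 2]

26 2 2 2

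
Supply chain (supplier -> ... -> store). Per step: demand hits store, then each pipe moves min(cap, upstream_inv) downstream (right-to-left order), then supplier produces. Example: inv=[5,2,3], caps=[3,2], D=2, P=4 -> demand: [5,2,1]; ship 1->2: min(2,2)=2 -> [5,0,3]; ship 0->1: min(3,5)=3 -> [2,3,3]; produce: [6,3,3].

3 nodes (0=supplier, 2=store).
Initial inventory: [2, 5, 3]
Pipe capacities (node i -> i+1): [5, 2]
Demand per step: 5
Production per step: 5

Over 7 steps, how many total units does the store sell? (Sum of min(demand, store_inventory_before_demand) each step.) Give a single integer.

Step 1: sold=3 (running total=3) -> [5 5 2]
Step 2: sold=2 (running total=5) -> [5 8 2]
Step 3: sold=2 (running total=7) -> [5 11 2]
Step 4: sold=2 (running total=9) -> [5 14 2]
Step 5: sold=2 (running total=11) -> [5 17 2]
Step 6: sold=2 (running total=13) -> [5 20 2]
Step 7: sold=2 (running total=15) -> [5 23 2]

Answer: 15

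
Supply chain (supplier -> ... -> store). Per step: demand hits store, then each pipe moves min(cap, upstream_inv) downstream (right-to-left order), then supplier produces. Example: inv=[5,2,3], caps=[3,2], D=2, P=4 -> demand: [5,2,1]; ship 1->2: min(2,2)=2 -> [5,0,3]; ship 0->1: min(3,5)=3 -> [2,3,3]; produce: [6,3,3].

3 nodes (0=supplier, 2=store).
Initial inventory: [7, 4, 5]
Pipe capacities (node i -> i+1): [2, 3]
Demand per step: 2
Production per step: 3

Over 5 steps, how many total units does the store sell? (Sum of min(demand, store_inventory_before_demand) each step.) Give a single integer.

Answer: 10

Derivation:
Step 1: sold=2 (running total=2) -> [8 3 6]
Step 2: sold=2 (running total=4) -> [9 2 7]
Step 3: sold=2 (running total=6) -> [10 2 7]
Step 4: sold=2 (running total=8) -> [11 2 7]
Step 5: sold=2 (running total=10) -> [12 2 7]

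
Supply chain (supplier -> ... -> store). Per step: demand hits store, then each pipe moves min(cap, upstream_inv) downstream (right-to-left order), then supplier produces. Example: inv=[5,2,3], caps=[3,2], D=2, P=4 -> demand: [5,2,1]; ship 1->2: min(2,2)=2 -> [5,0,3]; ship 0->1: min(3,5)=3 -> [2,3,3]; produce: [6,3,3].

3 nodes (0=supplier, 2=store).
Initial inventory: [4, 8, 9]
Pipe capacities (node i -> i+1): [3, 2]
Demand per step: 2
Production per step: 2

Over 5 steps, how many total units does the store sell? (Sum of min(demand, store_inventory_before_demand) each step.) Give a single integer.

Step 1: sold=2 (running total=2) -> [3 9 9]
Step 2: sold=2 (running total=4) -> [2 10 9]
Step 3: sold=2 (running total=6) -> [2 10 9]
Step 4: sold=2 (running total=8) -> [2 10 9]
Step 5: sold=2 (running total=10) -> [2 10 9]

Answer: 10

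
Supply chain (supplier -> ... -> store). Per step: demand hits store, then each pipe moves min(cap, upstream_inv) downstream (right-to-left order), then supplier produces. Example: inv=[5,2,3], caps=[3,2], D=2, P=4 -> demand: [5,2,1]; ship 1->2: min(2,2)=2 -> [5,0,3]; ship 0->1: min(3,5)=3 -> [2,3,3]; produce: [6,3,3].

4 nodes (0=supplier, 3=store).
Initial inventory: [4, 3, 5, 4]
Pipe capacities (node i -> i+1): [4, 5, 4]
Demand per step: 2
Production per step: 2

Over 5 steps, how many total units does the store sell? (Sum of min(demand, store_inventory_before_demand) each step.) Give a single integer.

Step 1: sold=2 (running total=2) -> [2 4 4 6]
Step 2: sold=2 (running total=4) -> [2 2 4 8]
Step 3: sold=2 (running total=6) -> [2 2 2 10]
Step 4: sold=2 (running total=8) -> [2 2 2 10]
Step 5: sold=2 (running total=10) -> [2 2 2 10]

Answer: 10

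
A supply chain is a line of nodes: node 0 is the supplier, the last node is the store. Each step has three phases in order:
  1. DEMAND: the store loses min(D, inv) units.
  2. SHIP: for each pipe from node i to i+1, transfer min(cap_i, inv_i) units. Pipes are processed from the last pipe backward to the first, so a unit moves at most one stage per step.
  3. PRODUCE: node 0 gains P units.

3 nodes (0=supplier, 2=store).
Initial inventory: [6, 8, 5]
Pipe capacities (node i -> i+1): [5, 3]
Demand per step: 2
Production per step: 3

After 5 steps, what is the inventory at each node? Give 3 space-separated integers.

Step 1: demand=2,sold=2 ship[1->2]=3 ship[0->1]=5 prod=3 -> inv=[4 10 6]
Step 2: demand=2,sold=2 ship[1->2]=3 ship[0->1]=4 prod=3 -> inv=[3 11 7]
Step 3: demand=2,sold=2 ship[1->2]=3 ship[0->1]=3 prod=3 -> inv=[3 11 8]
Step 4: demand=2,sold=2 ship[1->2]=3 ship[0->1]=3 prod=3 -> inv=[3 11 9]
Step 5: demand=2,sold=2 ship[1->2]=3 ship[0->1]=3 prod=3 -> inv=[3 11 10]

3 11 10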